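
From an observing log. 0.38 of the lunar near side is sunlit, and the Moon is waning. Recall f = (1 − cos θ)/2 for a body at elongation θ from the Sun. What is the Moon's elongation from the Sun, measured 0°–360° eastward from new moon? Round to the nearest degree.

From f = (1 − cos θ)/2: cos θ = 1 − 2×0.38 = 0.240; arccos → 76.1°.
A waning Moon lies in 180°–360°, so θ = 360° − 76.1° = 283.9°.

284°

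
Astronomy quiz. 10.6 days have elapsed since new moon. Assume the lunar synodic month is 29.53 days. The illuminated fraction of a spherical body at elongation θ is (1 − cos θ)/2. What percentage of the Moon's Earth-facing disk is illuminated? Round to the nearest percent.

82%

Phase angle: θ = 360°·(10.6 d)/(29.53 d) = 129.2°.
cos 129.2° = (-0.632), so f = (1 − (-0.632))/2 = 0.816, so 82%.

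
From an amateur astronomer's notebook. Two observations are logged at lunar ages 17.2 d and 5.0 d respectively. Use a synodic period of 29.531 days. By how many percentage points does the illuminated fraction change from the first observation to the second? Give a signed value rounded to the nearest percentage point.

-68 percentage points

θ₁ = 360° × 17.2/29.531 = 209.7°, f₁ = (1 − cos θ₁)/2 = 0.934.
θ₂ = 360° × 5.0/29.531 = 61.0°, f₂ = (1 − cos θ₂)/2 = 0.257.
Change = f₂ − f₁ = -0.677 → -68 percentage points.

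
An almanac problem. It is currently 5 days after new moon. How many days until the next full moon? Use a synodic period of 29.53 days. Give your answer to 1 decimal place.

9.8 days

Full moon is 0.5 of the way through the cycle: age 0.5 × 29.53 = 14.765 d.
So 9.765 days remain (14.765 − 5).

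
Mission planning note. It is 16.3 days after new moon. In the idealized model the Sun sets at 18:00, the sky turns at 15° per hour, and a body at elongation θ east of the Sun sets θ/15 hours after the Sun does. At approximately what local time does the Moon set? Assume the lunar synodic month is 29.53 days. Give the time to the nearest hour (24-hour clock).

07:00

Phase angle: θ = 360°·(16.3 d)/(29.53 d) = 198.7°.
Delay after the Sun = 198.7° / (15°/h) ≈ 13.25 h.
18:00 + 13.25 h ≈ 07:15 → 07:00 to the nearest hour.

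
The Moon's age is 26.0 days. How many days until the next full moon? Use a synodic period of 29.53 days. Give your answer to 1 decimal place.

Full moon occurs at elongation 180°, i.e. at age 29.53 × 180/360 = 14.765 d.
This lunation's full moon (14.765 d) has passed, so add one period: 44.295 − 26.0 = 18.295 days.

18.3 days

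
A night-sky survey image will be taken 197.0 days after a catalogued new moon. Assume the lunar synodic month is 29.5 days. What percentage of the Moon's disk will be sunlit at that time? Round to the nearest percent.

72%

197.0/29.5 = 6.678 lunations, so 6 complete cycles and 20.00 d into the next.
The Moon has covered 20.00/29.5 of its cycle, so θ ≈ 360° × 20.00/29.5 = 244.1°.
With cos θ = (-0.437), the lit fraction is (1 − (-0.437))/2 ≈ 0.719, so 72%.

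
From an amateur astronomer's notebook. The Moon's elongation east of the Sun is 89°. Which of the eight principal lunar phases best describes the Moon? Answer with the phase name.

The first quarter sector spans roughly 68°–112°; 89° falls inside it.

first quarter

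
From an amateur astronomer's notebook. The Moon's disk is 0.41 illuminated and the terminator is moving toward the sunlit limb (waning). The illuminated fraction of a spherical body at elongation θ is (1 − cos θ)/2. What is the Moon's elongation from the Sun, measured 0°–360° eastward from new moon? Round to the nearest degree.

280°

Invert f = (1 − cos θ)/2 to get cos θ = 1 − 2(0.41) = 0.180, hence θ₀ = arccos 0.180 = 79.6°.
Since the Moon is past full (waning), take the reflex angle: θ = 360° − 79.6° = 280.4°.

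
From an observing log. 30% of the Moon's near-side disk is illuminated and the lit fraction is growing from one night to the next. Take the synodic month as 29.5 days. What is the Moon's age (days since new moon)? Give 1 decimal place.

Invert f = (1 − cos θ)/2 to get cos θ = 1 − 2(0.30) = 0.400, hence θ₀ = arccos 0.400 = 66.4°.
The Moon is waxing (0°–180°), so θ = 66.4° directly.
Age = 29.5 × 66.4°/360° ≈ 5.44 days.

5.4 days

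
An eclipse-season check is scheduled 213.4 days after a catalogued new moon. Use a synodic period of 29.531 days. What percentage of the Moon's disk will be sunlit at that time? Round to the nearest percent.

Reduce mod P: 213.4 − 7×29.531 = 6.68 d into the current lunation.
Phase angle: θ = 360°·(6.68 d)/(29.531 d) = 81.5°.
cos 81.5° = 0.148, so f = (1 − 0.148)/2 = 0.426, so 43%.

43%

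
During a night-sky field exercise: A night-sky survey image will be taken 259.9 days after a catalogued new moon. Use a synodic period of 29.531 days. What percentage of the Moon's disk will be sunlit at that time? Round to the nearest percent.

Reduce mod P: 259.9 − 8×29.531 = 23.65 d into the current lunation.
Elongation θ = 360° × 23.65/29.531 ≈ 288.3°.
With cos θ = 0.315, the lit fraction is (1 − 0.315)/2 ≈ 0.343, so 34%.

34%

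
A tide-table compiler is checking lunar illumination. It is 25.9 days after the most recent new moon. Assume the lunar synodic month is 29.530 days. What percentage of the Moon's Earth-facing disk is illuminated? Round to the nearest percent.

Phase angle: θ = 360°·(25.9 d)/(29.530 d) = 315.7°.
cos 315.7° = 0.716, so f = (1 − 0.716)/2 = 0.142, so 14%.

14%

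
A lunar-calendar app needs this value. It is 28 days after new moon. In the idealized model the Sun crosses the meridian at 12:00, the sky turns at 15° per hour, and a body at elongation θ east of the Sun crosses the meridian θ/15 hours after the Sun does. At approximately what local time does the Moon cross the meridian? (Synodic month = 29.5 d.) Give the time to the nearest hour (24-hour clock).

The Moon has covered 28/29.5 of its cycle, so θ ≈ 360° × 28/29.5 = 341.7°.
The Moon trails the Sun by θ/15 = 341.7/15 ≈ 22.78 hours.
12:00 + 22.78 h ≈ 10:47 → 11:00 to the nearest hour.

11:00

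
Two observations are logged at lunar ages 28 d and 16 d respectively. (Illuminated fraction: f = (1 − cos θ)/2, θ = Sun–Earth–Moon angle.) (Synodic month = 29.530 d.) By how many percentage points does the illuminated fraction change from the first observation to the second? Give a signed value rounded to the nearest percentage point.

+96 pp

First observation: θ = 360°·28/29.530 = 341.3°, so f = 0.026.
Second observation: θ = 195.1°, f = 0.983.
Δf = 0.983 − 0.026 = +0.957, i.e. +96 pp.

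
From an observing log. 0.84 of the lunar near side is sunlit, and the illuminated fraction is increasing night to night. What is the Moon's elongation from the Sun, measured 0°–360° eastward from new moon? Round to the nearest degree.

cos θ = 1 − 2f = -0.680, giving a principal value of 132.8°.
Waxing ⇒ before full, so θ = 132.8°.

133°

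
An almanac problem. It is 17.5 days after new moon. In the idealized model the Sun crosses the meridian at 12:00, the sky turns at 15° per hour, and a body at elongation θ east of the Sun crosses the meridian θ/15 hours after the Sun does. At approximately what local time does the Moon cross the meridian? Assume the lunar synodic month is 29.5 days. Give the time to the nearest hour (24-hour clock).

Elongation θ = 360° × 17.5/29.5 ≈ 213.6°.
Delay after the Sun = 213.6° / (15°/h) ≈ 14.24 h.
12:00 + 14.24 h ≈ 02:14 → 02:00 to the nearest hour.

02:00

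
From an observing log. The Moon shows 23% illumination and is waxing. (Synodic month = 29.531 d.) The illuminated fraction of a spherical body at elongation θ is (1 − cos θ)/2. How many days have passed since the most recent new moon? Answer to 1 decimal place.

4.7 days

From f = (1 − cos θ)/2: cos θ = 1 − 2×0.23 = 0.540; arccos → 57.3°.
Before full moon the principal value applies: θ = 57.3°.
At 360°/29.531 d per day, 57.3° corresponds to 4.70 days.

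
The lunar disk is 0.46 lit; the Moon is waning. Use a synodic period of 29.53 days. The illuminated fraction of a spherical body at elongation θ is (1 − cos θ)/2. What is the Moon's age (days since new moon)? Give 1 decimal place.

Invert f = (1 − cos θ)/2 to get cos θ = 1 − 2(0.46) = 0.080, hence θ₀ = arccos 0.080 = 85.4°.
A waning Moon lies in 180°–360°, so θ = 360° − 85.4° = 274.6°.
Age = 29.53 × 274.6°/360° ≈ 22.52 days.

22.5 days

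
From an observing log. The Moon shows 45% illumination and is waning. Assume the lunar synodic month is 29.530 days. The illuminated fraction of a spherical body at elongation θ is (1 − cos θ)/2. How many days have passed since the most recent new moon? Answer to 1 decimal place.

22.6 days

cos θ = 1 − 2f = 0.100, giving a principal value of 84.3°.
Waning ⇒ past full, so θ = 360° − 84.3° = 275.7°.
That fraction of the synodic month is 275.7/360 × 29.530 d ≈ 22.62 d.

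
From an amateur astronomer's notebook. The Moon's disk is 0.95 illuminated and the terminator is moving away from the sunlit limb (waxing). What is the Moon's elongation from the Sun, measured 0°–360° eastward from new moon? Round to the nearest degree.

From f = (1 − cos θ)/2: cos θ = 1 − 2×0.95 = -0.900; arccos → 154.2°.
Waxing ⇒ before full, so θ = 154.2°.

154°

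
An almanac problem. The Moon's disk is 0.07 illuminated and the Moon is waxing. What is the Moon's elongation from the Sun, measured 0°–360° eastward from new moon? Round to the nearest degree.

Invert f = (1 − cos θ)/2 to get cos θ = 1 − 2(0.07) = 0.860, hence θ₀ = arccos 0.860 = 30.7°.
Before full moon the principal value applies: θ = 30.7°.

31°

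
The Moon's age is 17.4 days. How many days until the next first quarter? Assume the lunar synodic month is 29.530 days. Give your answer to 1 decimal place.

19.5 days

First quarter is 0.25 of the way through the cycle: age 0.25 × 29.530 = 7.383 d.
Already past this cycle's first quarter; the next is at 7.383 + 29.530 = 36.913 d, so 36.913 − 17.4 = 19.513 days.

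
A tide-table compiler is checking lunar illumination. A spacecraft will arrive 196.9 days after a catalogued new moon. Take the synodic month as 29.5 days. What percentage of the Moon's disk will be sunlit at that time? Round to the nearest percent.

73%

Reduce mod P: 196.9 − 6×29.5 = 19.90 d into the current lunation.
Elongation θ = 360° × 19.90/29.5 ≈ 242.8°.
With cos θ = (-0.456), the lit fraction is (1 − (-0.456))/2 ≈ 0.728, so 73%.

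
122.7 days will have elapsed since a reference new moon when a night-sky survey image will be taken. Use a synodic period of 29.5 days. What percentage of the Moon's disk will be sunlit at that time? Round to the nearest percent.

Reduce mod P: 122.7 − 4×29.5 = 4.70 d into the current lunation.
The Moon has covered 4.70/29.5 of its cycle, so θ ≈ 360° × 4.70/29.5 = 57.4°.
cos 57.4° = 0.539, so f = (1 − 0.539)/2 = 0.230, so 23%.

23%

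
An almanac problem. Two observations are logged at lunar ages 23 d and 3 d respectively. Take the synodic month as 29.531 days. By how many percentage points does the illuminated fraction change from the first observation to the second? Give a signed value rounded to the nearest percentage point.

-31 percentage points

First observation: θ = 360°·23/29.531 = 280.4°, so f = 0.410.
Second observation: θ = 36.6°, f = 0.098.
Δf = 0.098 − 0.410 = -0.311, i.e. -31 pp.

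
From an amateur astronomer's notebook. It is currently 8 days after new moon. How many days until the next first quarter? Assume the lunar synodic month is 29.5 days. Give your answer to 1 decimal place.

28.9 days

First quarter occurs at elongation 90°, i.e. at age 29.5 × 90/360 = 7.375 d.
This lunation's first quarter (7.375 d) has passed, so add one period: 36.875 − 8 = 28.875 days.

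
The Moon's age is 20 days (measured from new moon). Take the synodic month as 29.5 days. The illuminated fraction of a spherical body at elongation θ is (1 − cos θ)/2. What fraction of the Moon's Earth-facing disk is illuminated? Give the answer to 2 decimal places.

0.72

Elongation θ = 360° × 20/29.5 ≈ 244.1°.
With cos θ = (-0.437), the lit fraction is (1 − (-0.437))/2 ≈ 0.719.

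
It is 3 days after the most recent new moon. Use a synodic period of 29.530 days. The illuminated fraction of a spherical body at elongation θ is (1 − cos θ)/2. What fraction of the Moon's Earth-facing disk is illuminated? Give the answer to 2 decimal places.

0.10

Phase angle: θ = 360°·(3 d)/(29.530 d) = 36.6°.
cos 36.6° = 0.803, so f = (1 − 0.803)/2 = 0.098.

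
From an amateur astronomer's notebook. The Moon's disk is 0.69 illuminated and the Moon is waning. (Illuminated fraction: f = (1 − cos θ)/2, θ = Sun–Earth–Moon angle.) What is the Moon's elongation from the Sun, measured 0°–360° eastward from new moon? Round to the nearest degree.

cos θ = 1 − 2f = -0.380, giving a principal value of 112.3°.
Waning ⇒ past full, so θ = 360° − 112.3° = 247.7°.

248°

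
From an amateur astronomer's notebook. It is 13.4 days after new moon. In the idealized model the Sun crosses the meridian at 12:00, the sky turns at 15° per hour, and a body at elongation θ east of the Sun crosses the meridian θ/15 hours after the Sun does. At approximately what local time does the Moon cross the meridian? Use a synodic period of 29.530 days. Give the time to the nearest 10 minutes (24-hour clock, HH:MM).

Phase angle: θ = 360°·(13.4 d)/(29.530 d) = 163.4°.
The Moon trails the Sun by θ/15 = 163.4/15 ≈ 10.89 hours.
12:00 + 10.891 h ≈ 22:53 → 22:50 to the nearest ten minutes.

22:50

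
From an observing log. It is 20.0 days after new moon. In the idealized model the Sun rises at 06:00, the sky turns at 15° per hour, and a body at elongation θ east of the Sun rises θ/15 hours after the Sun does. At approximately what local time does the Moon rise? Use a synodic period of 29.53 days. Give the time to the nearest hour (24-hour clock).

Elongation θ = 360° × 20.0/29.53 ≈ 243.8°.
At 15° of sky rotation per hour, 243.8° corresponds to a 16.25 h lag.
06:00 + 16.25 h ≈ 22:15 → 22:00 to the nearest hour.

22:00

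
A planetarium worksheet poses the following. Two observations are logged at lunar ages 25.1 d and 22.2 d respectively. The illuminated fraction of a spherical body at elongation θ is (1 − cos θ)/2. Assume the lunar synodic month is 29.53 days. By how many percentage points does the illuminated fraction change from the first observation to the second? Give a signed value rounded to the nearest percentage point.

+29 pp

First observation: θ = 360°·25.1/29.53 = 306.0°, so f = 0.206.
Second observation: θ = 270.6°, f = 0.494.
Δf = 0.494 − 0.206 = +0.288, i.e. +29 pp.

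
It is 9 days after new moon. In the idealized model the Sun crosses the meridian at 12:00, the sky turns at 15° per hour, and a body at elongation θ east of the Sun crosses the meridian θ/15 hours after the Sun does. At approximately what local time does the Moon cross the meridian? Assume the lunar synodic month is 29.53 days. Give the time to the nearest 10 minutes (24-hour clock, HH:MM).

Phase angle: θ = 360°·(9 d)/(29.53 d) = 109.7°.
At 15° of sky rotation per hour, 109.7° corresponds to a 7.31 h lag.
12:00 + 7.315 h ≈ 19:19 → 19:20 to the nearest ten minutes.

19:20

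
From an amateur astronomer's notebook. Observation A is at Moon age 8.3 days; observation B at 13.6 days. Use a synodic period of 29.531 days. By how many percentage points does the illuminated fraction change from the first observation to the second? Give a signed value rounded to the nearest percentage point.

θ₁ = 360° × 8.3/29.531 = 101.2°, f₁ = (1 − cos θ₁)/2 = 0.597.
θ₂ = 360° × 13.6/29.531 = 165.8°, f₂ = (1 − cos θ₂)/2 = 0.985.
Change = f₂ − f₁ = +0.388 → +39 percentage points.

+39 pp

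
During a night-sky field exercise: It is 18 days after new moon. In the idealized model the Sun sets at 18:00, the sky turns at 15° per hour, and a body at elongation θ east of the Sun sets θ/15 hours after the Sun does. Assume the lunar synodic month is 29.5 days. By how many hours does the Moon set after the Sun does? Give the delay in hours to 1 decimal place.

14.6 h

The Moon has covered 18/29.5 of its cycle, so θ ≈ 360° × 18/29.5 = 219.7°.
At 15° of sky rotation per hour, 219.7° corresponds to a 14.64 h lag.
So the Moon sets 14.64 h after the Sun.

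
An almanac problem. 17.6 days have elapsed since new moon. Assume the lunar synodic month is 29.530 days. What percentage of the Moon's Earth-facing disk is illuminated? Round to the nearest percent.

The Moon has covered 17.6/29.530 of its cycle, so θ ≈ 360° × 17.6/29.530 = 214.6°.
cos 214.6° = (-0.824), so f = (1 − (-0.824))/2 = 0.912, so 91%.

91%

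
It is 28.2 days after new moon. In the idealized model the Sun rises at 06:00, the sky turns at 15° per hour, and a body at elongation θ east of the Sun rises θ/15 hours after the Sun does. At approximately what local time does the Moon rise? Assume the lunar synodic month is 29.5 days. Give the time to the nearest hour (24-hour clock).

The Moon has covered 28.2/29.5 of its cycle, so θ ≈ 360° × 28.2/29.5 = 344.1°.
At 15° of sky rotation per hour, 344.1° corresponds to a 22.94 h lag.
06:00 + 22.94 h ≈ 04:57 → 05:00 to the nearest hour.

05:00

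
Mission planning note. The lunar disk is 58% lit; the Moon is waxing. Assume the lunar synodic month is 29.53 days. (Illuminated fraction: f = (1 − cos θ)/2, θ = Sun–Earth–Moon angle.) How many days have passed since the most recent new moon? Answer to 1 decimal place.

Invert f = (1 − cos θ)/2 to get cos θ = 1 − 2(0.58) = -0.160, hence θ₀ = arccos -0.160 = 99.2°.
Waxing ⇒ before full, so θ = 99.2°.
That fraction of the synodic month is 99.2/360 × 29.53 d ≈ 8.14 d.

8.1 days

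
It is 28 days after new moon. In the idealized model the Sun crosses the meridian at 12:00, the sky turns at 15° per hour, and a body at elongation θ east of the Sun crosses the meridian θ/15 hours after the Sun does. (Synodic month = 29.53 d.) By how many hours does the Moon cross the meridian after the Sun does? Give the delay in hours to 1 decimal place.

22.8 h

The Moon has covered 28/29.53 of its cycle, so θ ≈ 360° × 28/29.53 = 341.3°.
At 15° of sky rotation per hour, 341.3° corresponds to a 22.76 h lag.
So the Moon crosses the meridian 22.76 h after the Sun.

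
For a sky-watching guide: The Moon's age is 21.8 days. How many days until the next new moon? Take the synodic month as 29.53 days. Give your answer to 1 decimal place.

7.7 days

One full lunation from the last new moon is 29.53 d; remaining = 29.53 − 21.8 = 7.730 d.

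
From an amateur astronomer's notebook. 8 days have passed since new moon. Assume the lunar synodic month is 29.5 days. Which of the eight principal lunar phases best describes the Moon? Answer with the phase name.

At 8/29.5 of the cycle, θ ≈ 98° — the first quarter range.

first quarter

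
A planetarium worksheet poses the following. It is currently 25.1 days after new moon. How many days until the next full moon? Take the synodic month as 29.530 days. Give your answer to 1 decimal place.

19.2 days

Full moon is 0.5 of the way through the cycle: age 0.5 × 29.530 = 14.765 d.
Already past this cycle's full moon; the next is at 14.765 + 29.530 = 44.295 d, so 44.295 − 25.1 = 19.195 days.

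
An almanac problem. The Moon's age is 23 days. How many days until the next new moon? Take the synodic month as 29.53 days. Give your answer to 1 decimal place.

6.5 days

One full lunation from the last new moon is 29.53 d; remaining = 29.53 − 23 = 6.530 d.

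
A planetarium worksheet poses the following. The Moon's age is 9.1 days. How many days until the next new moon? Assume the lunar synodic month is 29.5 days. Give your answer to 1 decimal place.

The next new moon completes the synodic month: 29.5 − 9.1 = 20.400 days.

20.4 days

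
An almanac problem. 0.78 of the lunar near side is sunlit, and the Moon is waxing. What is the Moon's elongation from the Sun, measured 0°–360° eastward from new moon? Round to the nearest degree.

124°

From f = (1 − cos θ)/2: cos θ = 1 − 2×0.78 = -0.560; arccos → 124.1°.
Before full moon the principal value applies: θ = 124.1°.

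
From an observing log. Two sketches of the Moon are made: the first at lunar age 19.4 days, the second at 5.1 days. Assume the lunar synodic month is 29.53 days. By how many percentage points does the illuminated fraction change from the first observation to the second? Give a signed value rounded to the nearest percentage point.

θ₁ = 360° × 19.4/29.53 = 236.5°, f₁ = (1 − cos θ₁)/2 = 0.776.
θ₂ = 360° × 5.1/29.53 = 62.2°, f₂ = (1 − cos θ₂)/2 = 0.267.
Change = f₂ − f₁ = -0.509 → -51 percentage points.

-51 pp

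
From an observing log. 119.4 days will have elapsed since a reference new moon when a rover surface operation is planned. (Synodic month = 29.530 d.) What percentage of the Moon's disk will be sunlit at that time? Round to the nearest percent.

119.4 d spans 4 complete synodic months (4 × 29.530 = 118.12 d) plus 1.28 d.
Phase angle: θ = 360°·(1.28 d)/(29.530 d) = 15.6°.
Illuminated fraction = (1 − cos 15.6°)/2 = (1 − 0.963)/2 ≈ 0.018, so 2%.

2%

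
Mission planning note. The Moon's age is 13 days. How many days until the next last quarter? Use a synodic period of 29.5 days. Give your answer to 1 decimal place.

9.1 days

Last quarter occurs at elongation 270°, i.e. at age 29.5 × 270/360 = 22.125 d.
So 9.125 days remain (22.125 − 13).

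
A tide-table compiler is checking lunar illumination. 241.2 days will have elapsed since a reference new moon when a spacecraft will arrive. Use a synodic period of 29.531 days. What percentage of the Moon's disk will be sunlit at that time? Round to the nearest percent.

25%

241.2/29.531 = 8.168 lunations, so 8 complete cycles and 4.95 d into the next.
Phase angle: θ = 360°·(4.95 d)/(29.531 d) = 60.4°.
With cos θ = 0.494, the lit fraction is (1 − 0.494)/2 ≈ 0.253, so 25%.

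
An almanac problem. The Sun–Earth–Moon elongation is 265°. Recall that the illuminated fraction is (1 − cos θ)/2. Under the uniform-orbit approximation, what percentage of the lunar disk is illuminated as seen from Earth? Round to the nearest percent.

54%

cos 265° = (-0.087), so f = (1 − (-0.087))/2 = 0.544, i.e. 54%.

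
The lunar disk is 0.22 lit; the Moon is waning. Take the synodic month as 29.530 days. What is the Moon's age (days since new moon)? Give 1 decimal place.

24.9 days

From f = (1 − cos θ)/2: cos θ = 1 − 2×0.22 = 0.560; arccos → 55.9°.
A waning Moon lies in 180°–360°, so θ = 360° − 55.9° = 304.1°.
That fraction of the synodic month is 304.1/360 × 29.530 d ≈ 24.94 d.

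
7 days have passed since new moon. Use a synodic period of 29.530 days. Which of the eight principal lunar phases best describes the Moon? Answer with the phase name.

first quarter

At 7/29.530 of the cycle, θ ≈ 85° — the first quarter range.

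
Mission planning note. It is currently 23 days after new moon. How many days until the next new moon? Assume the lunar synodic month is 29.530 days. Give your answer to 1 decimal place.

The next new moon completes the synodic month: 29.530 − 23 = 6.530 days.

6.5 days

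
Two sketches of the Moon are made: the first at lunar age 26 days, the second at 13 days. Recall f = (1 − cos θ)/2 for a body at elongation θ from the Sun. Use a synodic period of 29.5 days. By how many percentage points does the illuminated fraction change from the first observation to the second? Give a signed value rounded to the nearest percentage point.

+83 percentage points

θ₁ = 360° × 26/29.5 = 317.3°, f₁ = (1 − cos θ₁)/2 = 0.133.
θ₂ = 360° × 13/29.5 = 158.6°, f₂ = (1 − cos θ₂)/2 = 0.966.
Change = f₂ − f₁ = +0.833 → +83 percentage points.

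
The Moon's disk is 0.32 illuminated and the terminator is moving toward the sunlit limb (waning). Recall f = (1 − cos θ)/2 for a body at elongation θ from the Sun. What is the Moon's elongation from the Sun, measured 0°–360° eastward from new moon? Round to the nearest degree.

291°

cos θ = 1 − 2f = 0.360, giving a principal value of 68.9°.
Since the Moon is past full (waning), take the reflex angle: θ = 360° − 68.9° = 291.1°.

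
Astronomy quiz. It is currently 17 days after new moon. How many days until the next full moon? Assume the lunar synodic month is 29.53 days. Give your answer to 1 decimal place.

27.3 days

Full moon is 0.5 of the way through the cycle: age 0.5 × 29.53 = 14.765 d.
Already past this cycle's full moon; the next is at 14.765 + 29.53 = 44.295 d, so 44.295 − 17 = 27.295 days.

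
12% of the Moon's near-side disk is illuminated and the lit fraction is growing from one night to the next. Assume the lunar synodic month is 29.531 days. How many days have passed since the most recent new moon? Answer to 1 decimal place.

From f = (1 − cos θ)/2: cos θ = 1 − 2×0.12 = 0.760; arccos → 40.5°.
Waxing ⇒ before full, so θ = 40.5°.
At 360°/29.531 d per day, 40.5° corresponds to 3.33 days.

3.3 days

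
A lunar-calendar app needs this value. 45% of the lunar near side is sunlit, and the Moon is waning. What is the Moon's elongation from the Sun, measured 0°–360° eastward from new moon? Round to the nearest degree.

276°

Invert f = (1 − cos θ)/2 to get cos θ = 1 − 2(0.45) = 0.100, hence θ₀ = arccos 0.100 = 84.3°.
Since the Moon is past full (waning), take the reflex angle: θ = 360° − 84.3° = 275.7°.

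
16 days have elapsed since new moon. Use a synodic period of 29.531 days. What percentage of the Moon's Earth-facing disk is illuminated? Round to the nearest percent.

98%

Phase angle: θ = 360°·(16 d)/(29.531 d) = 195.0°.
Illuminated fraction = (1 − cos 195.0°)/2 = (1 − (-0.966))/2 ≈ 0.983, so 98%.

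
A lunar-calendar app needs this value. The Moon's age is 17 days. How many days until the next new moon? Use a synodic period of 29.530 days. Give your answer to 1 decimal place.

The next new moon completes the synodic month: 29.530 − 17 = 12.530 days.

12.5 days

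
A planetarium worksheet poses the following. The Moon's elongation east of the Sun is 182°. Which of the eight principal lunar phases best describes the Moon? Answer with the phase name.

182° lies in the full moon sector of the 8-phase cycle.

full moon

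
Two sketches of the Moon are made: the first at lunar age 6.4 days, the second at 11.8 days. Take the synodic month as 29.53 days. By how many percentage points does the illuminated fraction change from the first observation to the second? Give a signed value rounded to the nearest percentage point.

θ₁ = 360° × 6.4/29.53 = 78.0°, f₁ = (1 − cos θ₁)/2 = 0.396.
θ₂ = 360° × 11.8/29.53 = 143.9°, f₂ = (1 − cos θ₂)/2 = 0.904.
Change = f₂ − f₁ = +0.508 → +51 percentage points.

+51 percentage points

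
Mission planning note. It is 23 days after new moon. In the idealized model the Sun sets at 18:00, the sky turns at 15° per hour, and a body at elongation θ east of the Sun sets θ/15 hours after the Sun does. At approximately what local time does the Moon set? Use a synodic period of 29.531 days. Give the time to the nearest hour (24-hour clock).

The Moon has covered 23/29.531 of its cycle, so θ ≈ 360° × 23/29.531 = 280.4°.
Delay after the Sun = 280.4° / (15°/h) ≈ 18.69 h.
18:00 + 18.69 h ≈ 12:42 → 13:00 to the nearest hour.

13:00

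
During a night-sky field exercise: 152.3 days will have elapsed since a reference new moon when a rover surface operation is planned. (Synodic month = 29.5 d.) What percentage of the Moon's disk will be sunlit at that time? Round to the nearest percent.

24%

152.3 d spans 5 complete synodic months (5 × 29.5 = 147.50 d) plus 4.80 d.
Phase angle: θ = 360°·(4.80 d)/(29.5 d) = 58.6°.
Illuminated fraction = (1 − cos 58.6°)/2 = (1 − 0.521)/2 ≈ 0.239, so 24%.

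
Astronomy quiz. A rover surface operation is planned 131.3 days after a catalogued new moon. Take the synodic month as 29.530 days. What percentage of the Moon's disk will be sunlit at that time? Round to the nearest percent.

131.3 d spans 4 complete synodic months (4 × 29.530 = 118.12 d) plus 13.18 d.
Elongation θ = 360° × 13.18/29.530 ≈ 160.7°.
Illuminated fraction = (1 − cos 160.7°)/2 = (1 − (-0.944))/2 ≈ 0.972, so 97%.

97%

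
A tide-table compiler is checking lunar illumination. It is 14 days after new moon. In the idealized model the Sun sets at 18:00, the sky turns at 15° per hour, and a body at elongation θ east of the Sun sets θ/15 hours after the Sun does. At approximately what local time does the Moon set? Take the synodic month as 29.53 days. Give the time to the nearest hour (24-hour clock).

Elongation θ = 360° × 14/29.53 ≈ 170.7°.
At 15° of sky rotation per hour, 170.7° corresponds to a 11.38 h lag.
18:00 + 11.38 h ≈ 05:23 → 05:00 to the nearest hour.

05:00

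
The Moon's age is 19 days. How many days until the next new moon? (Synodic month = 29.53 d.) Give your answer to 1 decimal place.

One full lunation from the last new moon is 29.53 d; remaining = 29.53 − 19 = 10.530 d.

10.5 days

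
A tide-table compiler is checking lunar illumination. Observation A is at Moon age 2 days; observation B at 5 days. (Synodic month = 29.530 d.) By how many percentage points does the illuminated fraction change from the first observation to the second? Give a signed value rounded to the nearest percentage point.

θ₁ = 360° × 2/29.530 = 24.4°, f₁ = (1 − cos θ₁)/2 = 0.045.
θ₂ = 360° × 5/29.530 = 61.0°, f₂ = (1 − cos θ₂)/2 = 0.257.
Change = f₂ − f₁ = +0.213 → +21 percentage points.

+21 pp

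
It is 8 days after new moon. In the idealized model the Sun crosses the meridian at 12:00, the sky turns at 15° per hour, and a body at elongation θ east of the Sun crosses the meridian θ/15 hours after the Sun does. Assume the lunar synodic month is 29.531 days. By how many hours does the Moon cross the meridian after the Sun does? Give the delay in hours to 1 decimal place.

Elongation θ = 360° × 8/29.531 ≈ 97.5°.
Delay after the Sun = 97.5° / (15°/h) ≈ 6.50 h.
So the Moon crosses the meridian 6.50 h after the Sun.

6.5 h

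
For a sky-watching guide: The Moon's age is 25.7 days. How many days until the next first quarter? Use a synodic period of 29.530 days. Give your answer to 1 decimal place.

First quarter is 0.25 of the way through the cycle: age 0.25 × 29.530 = 7.383 d.
This lunation's first quarter (7.383 d) has passed, so add one period: 36.913 − 25.7 = 11.213 days.

11.2 days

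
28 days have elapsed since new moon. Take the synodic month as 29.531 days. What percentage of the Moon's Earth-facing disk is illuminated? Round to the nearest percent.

3%

The Moon has covered 28/29.531 of its cycle, so θ ≈ 360° × 28/29.531 = 341.3°.
cos 341.3° = 0.947, so f = (1 − 0.947)/2 = 0.026, so 3%.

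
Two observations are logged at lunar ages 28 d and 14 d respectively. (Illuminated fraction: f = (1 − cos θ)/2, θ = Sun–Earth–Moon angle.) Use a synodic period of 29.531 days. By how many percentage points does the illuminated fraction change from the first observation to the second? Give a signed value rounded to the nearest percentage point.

+97 pp

First observation: θ = 360°·28/29.531 = 341.3°, so f = 0.026.
Second observation: θ = 170.7°, f = 0.993.
Δf = 0.993 − 0.026 = +0.967, i.e. +97 pp.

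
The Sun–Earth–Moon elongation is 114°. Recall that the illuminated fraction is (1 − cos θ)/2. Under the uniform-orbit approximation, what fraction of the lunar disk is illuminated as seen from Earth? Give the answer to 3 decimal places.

0.703

cos 114° = (-0.407), so f = (1 − (-0.407))/2 = 0.703.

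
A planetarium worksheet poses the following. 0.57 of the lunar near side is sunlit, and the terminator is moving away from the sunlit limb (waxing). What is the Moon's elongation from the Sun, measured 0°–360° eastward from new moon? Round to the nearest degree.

Invert f = (1 − cos θ)/2 to get cos θ = 1 − 2(0.57) = -0.140, hence θ₀ = arccos -0.140 = 98.0°.
Before full moon the principal value applies: θ = 98.0°.

98°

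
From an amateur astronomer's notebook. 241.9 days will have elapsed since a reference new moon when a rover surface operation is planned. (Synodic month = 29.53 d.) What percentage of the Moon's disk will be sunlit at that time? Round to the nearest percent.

32%

241.9 d spans 8 complete synodic months (8 × 29.53 = 236.24 d) plus 5.66 d.
Elongation θ = 360° × 5.66/29.53 ≈ 69.0°.
cos 69.0° = 0.358, so f = (1 − 0.358)/2 = 0.321, so 32%.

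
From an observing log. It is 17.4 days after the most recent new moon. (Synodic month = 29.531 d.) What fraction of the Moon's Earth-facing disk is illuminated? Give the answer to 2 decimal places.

Elongation θ = 360° × 17.4/29.531 ≈ 212.1°.
cos 212.1° = (-0.847), so f = (1 − (-0.847))/2 = 0.923.

0.92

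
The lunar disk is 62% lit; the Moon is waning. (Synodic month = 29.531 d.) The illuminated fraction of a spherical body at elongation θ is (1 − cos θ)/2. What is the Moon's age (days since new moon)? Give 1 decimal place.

21.0 days

From f = (1 − cos θ)/2: cos θ = 1 − 2×0.62 = -0.240; arccos → 103.9°.
Since the Moon is past full (waning), take the reflex angle: θ = 360° − 103.9° = 256.1°.
That fraction of the synodic month is 256.1/360 × 29.531 d ≈ 21.01 d.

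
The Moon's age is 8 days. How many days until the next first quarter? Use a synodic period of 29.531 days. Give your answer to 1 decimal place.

28.9 days

First quarter is 0.25 of the way through the cycle: age 0.25 × 29.531 = 7.383 d.
This lunation's first quarter (7.383 d) has passed, so add one period: 36.914 − 8 = 28.914 days.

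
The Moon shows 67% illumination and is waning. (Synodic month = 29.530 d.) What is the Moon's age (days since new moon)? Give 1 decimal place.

20.5 days

Invert f = (1 − cos θ)/2 to get cos θ = 1 − 2(0.67) = -0.340, hence θ₀ = arccos -0.340 = 109.9°.
Waning ⇒ past full, so θ = 360° − 109.9° = 250.1°.
At 360°/29.530 d per day, 250.1° corresponds to 20.52 days.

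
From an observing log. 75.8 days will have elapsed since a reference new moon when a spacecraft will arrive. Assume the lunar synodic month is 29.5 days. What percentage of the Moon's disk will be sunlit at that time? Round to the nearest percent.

95%

75.8 d spans 2 complete synodic months (2 × 29.5 = 59.00 d) plus 16.80 d.
Elongation θ = 360° × 16.80/29.5 ≈ 205.0°.
Illuminated fraction = (1 − cos 205.0°)/2 = (1 − (-0.906))/2 ≈ 0.953, so 95%.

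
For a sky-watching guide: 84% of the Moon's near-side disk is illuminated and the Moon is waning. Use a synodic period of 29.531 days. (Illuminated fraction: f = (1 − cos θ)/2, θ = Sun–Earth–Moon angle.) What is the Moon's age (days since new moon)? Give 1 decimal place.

18.6 days

Invert f = (1 − cos θ)/2 to get cos θ = 1 − 2(0.84) = -0.680, hence θ₀ = arccos -0.680 = 132.8°.
Since the Moon is past full (waning), take the reflex angle: θ = 360° − 132.8° = 227.2°.
Age = 29.531 × 227.2°/360° ≈ 18.63 days.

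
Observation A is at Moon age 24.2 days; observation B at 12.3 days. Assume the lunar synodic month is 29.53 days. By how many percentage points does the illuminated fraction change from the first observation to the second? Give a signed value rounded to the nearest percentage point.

First observation: θ = 360°·24.2/29.53 = 295.0°, so f = 0.289.
Second observation: θ = 149.9°, f = 0.933.
Δf = 0.933 − 0.289 = +0.644, i.e. +64 pp.

+64 percentage points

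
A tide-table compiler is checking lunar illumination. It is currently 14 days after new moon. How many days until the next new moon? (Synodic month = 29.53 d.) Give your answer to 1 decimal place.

One full lunation from the last new moon is 29.53 d; remaining = 29.53 − 14 = 15.530 d.

15.5 days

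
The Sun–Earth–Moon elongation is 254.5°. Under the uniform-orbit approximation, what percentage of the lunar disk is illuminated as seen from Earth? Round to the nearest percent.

Half-versine of 254.5°: (1 − (-0.267))/2 = 0.634, i.e. 63%.

63%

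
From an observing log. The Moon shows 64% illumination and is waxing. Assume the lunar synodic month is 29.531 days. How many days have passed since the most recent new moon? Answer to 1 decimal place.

8.7 days

Invert f = (1 − cos θ)/2 to get cos θ = 1 − 2(0.64) = -0.280, hence θ₀ = arccos -0.280 = 106.3°.
Before full moon the principal value applies: θ = 106.3°.
That fraction of the synodic month is 106.3/360 × 29.531 d ≈ 8.72 d.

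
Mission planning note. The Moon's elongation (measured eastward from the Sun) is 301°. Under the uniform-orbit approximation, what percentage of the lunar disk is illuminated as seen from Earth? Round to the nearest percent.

24%

f = (1 − cos 301°)/2 = (1 − 0.515)/2 ≈ 0.242, i.e. 24%.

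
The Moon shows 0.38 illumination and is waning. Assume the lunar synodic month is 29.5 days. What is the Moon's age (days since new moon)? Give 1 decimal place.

23.3 days

cos θ = 1 − 2f = 0.240, giving a principal value of 76.1°.
A waning Moon lies in 180°–360°, so θ = 360° − 76.1° = 283.9°.
At 360°/29.5 d per day, 283.9° corresponds to 23.26 days.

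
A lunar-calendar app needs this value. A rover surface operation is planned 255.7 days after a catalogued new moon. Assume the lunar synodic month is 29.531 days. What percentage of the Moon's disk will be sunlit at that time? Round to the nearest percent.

255.7/29.531 = 8.659 lunations, so 8 complete cycles and 19.45 d into the next.
The Moon has covered 19.45/29.531 of its cycle, so θ ≈ 360° × 19.45/29.531 = 237.1°.
cos 237.1° = (-0.543), so f = (1 − (-0.543))/2 = 0.771, so 77%.

77%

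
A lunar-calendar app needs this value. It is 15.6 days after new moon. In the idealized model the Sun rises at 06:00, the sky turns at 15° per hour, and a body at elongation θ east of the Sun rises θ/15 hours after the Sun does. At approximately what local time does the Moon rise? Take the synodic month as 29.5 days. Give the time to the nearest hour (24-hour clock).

19:00

The Moon has covered 15.6/29.5 of its cycle, so θ ≈ 360° × 15.6/29.5 = 190.4°.
At 15° of sky rotation per hour, 190.4° corresponds to a 12.69 h lag.
06:00 + 12.69 h ≈ 18:41 → 19:00 to the nearest hour.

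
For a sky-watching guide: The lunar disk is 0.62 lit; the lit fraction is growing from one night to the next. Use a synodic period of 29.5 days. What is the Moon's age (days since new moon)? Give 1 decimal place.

8.5 days

cos θ = 1 − 2f = -0.240, giving a principal value of 103.9°.
The Moon is waxing (0°–180°), so θ = 103.9° directly.
That fraction of the synodic month is 103.9/360 × 29.5 d ≈ 8.51 d.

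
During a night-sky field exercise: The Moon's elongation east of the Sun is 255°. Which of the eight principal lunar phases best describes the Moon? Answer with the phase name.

last quarter

The last quarter sector spans roughly 248°–292°; 255° falls inside it.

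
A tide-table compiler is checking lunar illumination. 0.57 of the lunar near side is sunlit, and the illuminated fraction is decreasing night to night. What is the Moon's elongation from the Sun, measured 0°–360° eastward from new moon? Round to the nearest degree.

262°

Invert f = (1 − cos θ)/2 to get cos θ = 1 − 2(0.57) = -0.140, hence θ₀ = arccos -0.140 = 98.0°.
Waning ⇒ past full, so θ = 360° − 98.0° = 262.0°.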